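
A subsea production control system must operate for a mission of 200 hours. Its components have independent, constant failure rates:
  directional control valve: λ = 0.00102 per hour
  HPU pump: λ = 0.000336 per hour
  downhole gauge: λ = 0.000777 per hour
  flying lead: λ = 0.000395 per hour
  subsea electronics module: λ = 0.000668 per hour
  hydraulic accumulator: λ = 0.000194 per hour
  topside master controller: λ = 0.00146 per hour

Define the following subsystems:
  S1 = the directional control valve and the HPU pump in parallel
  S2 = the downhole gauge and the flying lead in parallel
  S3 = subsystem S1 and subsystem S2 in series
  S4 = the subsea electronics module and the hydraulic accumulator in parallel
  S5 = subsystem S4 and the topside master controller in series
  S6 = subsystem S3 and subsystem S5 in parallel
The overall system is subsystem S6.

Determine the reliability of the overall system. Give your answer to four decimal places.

R(directional control valve) = exp(−0.00102 × 200) = 0.815462
R(HPU pump) = exp(−0.000336 × 200) = 0.935008
R(downhole gauge) = exp(−0.000777 × 200) = 0.856073
R(flying lead) = exp(−0.000395 × 200) = 0.924040
R(subsea electronics module) = exp(−0.000668 × 200) = 0.874940
R(hydraulic accumulator) = exp(−0.000194 × 200) = 0.961943
R(topside master controller) = exp(−0.00146 × 200) = 0.746769
Parallel (directional control valve and HPU pump): 1 − (1 − 0.815462)(1 − 0.935008) = 0.988007
Parallel (downhole gauge and flying lead): 1 − (1 − 0.856073)(1 − 0.924040) = 0.989067
Series ([0.988007] and [0.989067]): 0.988007 × 0.989067 = 0.977205
Parallel (subsea electronics module and hydraulic accumulator): 1 − (1 − 0.874940)(1 − 0.961943) = 0.995241
Series ([0.995241] and topside master controller): 0.995241 × 0.746769 = 0.743215
Parallel ([0.977205] and [0.743215]): 1 − (1 − 0.977205)(1 − 0.743215) = 0.9941

0.9941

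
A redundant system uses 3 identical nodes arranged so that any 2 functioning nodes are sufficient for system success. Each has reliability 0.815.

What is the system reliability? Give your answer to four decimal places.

0.9100

R = Σ_{i=2}^{3} C(3,i) p^i (1−p)^{3−i} with p = 0.815
C(3,2)·0.815^2·0.185^1 = 0.368645
C(3,3)·0.815^3·0.185^0 = 0.541343
Sum = 0.9100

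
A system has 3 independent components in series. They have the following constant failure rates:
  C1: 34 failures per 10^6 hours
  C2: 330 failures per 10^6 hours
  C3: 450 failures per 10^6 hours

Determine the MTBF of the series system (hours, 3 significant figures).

1230

Series of exponential components: λ_sys = Σ λ_i
λ_sys = 0.000034 + 0.00033 + 0.00045 = 8.1400e-04 /h
MTBF = 1 / λ_sys = 1230 h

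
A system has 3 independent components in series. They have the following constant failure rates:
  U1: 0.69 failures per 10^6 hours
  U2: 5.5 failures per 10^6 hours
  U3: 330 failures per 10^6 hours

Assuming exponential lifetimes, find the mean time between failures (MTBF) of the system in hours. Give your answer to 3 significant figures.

2970

Series of exponential components: λ_sys = Σ λ_i
λ_sys = 0.00000069 + 0.0000055 + 0.00033 = 3.3619e-04 /h
MTBF = 1 / λ_sys = 2970 h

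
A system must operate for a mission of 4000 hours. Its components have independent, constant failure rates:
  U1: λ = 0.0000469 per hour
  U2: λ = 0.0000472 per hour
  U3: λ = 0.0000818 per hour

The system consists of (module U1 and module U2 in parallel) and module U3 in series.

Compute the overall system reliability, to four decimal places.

R(U1) = exp(−0.0000469 × 4000) = 0.828946
R(U2) = exp(−0.0000472 × 4000) = 0.827952
R(U3) = exp(−0.0000818 × 4000) = 0.720940
Parallel (U1 and U2): 1 − (1 − 0.828946)(1 − 0.827952) = 0.970571
Series ([0.970571] and U3): 0.970571 × 0.720940 = 0.6997

0.6997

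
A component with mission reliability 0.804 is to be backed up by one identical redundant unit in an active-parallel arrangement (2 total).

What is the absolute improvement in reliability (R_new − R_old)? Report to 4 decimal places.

R_before = 0.804
R_after = 1 − (1 − 0.804)^2 = 0.9616
ΔR = 0.9616 − 0.804 = 0.1576

0.1576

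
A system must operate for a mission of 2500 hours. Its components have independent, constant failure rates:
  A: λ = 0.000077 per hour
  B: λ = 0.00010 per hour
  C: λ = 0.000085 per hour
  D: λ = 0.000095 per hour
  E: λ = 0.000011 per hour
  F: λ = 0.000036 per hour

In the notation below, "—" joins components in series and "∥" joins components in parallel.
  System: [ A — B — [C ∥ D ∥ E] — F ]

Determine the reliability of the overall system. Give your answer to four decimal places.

R(A) = exp(−0.000077 × 2500) = 0.824894
R(B) = exp(−0.00010 × 2500) = 0.778801
R(C) = exp(−0.000085 × 2500) = 0.808560
R(D) = exp(−0.000095 × 2500) = 0.788597
R(E) = exp(−0.000011 × 2500) = 0.972875
R(F) = exp(−0.000036 × 2500) = 0.913931
Parallel (C, D, and E): 1 − (1 − 0.808560)(1 − 0.788597)(1 − 0.972875) = 0.998902
Series (A, B, [0.998902], and F): 0.824894 × 0.778801 × 0.998902 × 0.913931 = 0.5865

0.5865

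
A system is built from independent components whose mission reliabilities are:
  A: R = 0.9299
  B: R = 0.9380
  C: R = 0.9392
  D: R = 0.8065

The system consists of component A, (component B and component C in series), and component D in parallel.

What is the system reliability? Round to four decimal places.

Series (B and C): 0.938000 × 0.939200 = 0.880970
Parallel (A, [0.880970], and D): 1 − (1 − 0.929900)(1 − 0.880970)(1 − 0.806500) = 0.9984

0.9984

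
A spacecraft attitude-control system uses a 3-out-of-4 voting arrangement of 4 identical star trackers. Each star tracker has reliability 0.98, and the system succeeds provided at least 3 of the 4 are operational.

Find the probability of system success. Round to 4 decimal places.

R = Σ_{i=3}^{4} C(4,i) p^i (1−p)^{4−i} with p = 0.98
C(4,3)·0.98^3·0.02^1 = 0.075295
C(4,4)·0.98^4·0.02^0 = 0.922368
Sum = 0.9977

0.9977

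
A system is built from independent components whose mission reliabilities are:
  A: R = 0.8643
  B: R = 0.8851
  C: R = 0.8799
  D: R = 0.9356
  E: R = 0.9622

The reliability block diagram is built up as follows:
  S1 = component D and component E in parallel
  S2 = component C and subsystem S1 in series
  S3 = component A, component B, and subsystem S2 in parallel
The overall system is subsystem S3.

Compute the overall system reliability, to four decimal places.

Parallel (D and E): 1 − (1 − 0.935600)(1 − 0.962200) = 0.997566
Series (C and [0.997566]): 0.879900 × 0.997566 = 0.877758
Parallel (A, B, and [0.877758]): 1 − (1 − 0.864300)(1 − 0.885100)(1 − 0.877758) = 0.9981

0.9981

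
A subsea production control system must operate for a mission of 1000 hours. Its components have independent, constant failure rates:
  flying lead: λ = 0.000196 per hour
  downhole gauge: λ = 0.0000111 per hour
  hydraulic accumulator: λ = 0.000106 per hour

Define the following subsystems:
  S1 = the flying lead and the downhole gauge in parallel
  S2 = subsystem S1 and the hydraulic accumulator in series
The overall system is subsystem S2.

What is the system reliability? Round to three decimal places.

R(flying lead) = exp(−0.000196 × 1000) = 0.82201
R(downhole gauge) = exp(−0.0000111 × 1000) = 0.98896
R(hydraulic accumulator) = exp(−0.000106 × 1000) = 0.89942
Parallel (flying lead and downhole gauge): 1 − (1 − 0.82201)(1 − 0.98896) = 0.99803
Series ([0.99803] and hydraulic accumulator): 0.99803 × 0.89942 = 0.898

0.898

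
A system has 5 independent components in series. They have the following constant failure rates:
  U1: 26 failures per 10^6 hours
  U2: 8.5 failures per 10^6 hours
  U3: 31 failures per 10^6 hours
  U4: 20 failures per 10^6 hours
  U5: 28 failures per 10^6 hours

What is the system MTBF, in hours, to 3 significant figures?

Series of exponential components: λ_sys = Σ λ_i
λ_sys = 0.000026 + 0.0000085 + 0.000031 + 0.000020 + 0.000028 = 1.1350e-04 /h
MTBF = 1 / λ_sys = 8810 h

8810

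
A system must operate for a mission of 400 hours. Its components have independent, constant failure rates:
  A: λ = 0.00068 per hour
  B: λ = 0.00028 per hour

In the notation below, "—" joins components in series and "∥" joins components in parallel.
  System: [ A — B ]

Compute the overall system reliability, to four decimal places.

R(A) = exp(−0.00068 × 400) = 0.761854
R(B) = exp(−0.00028 × 400) = 0.894044
Series (A and B): 0.761854 × 0.894044 = 0.6811

0.6811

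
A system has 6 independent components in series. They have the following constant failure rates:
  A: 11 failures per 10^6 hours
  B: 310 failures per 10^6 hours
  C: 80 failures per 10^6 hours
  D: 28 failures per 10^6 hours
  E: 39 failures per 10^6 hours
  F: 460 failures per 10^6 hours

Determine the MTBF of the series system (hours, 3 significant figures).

Series of exponential components: λ_sys = Σ λ_i
λ_sys = 0.000011 + 0.00031 + 0.000080 + 0.000028 + 0.000039 + 0.00046 = 9.2800e-04 /h
MTBF = 1 / λ_sys = 1080 h

1080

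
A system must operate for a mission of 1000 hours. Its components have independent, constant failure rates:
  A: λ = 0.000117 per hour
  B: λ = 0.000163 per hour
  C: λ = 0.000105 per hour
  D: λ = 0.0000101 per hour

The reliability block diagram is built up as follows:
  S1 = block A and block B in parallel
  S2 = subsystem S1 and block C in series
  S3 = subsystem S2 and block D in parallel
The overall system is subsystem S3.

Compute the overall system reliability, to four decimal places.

R(A) = exp(−0.000117 × 1000) = 0.889585
R(B) = exp(−0.000163 × 1000) = 0.849591
R(C) = exp(−0.000105 × 1000) = 0.900325
R(D) = exp(−0.0000101 × 1000) = 0.989951
Parallel (A and B): 1 − (1 − 0.889585)(1 − 0.849591) = 0.983393
Series ([0.983393] and C): 0.983393 × 0.900325 = 0.885373
Parallel ([0.885373] and D): 1 − (1 − 0.885373)(1 − 0.989951) = 0.9988

0.9988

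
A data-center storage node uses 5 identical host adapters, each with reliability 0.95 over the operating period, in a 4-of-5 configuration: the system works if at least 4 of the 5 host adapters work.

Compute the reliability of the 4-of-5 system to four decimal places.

0.9774

R = Σ_{i=4}^{5} C(5,i) p^i (1−p)^{5−i} with p = 0.95
C(5,4)·0.95^4·0.05^1 = 0.203627
C(5,5)·0.95^5·0.05^0 = 0.773781
Sum = 0.9774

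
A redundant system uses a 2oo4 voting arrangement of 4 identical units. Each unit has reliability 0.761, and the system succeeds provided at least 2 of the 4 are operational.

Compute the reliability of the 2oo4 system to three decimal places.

R = Σ_{i=2}^{4} C(4,i) p^i (1−p)^{4−i} with p = 0.761
C(4,2)·0.761^2·0.239^2 = 0.19848
C(4,3)·0.761^3·0.239^1 = 0.42132
C(4,4)·0.761^4·0.239^0 = 0.33538
Sum = 0.955

0.955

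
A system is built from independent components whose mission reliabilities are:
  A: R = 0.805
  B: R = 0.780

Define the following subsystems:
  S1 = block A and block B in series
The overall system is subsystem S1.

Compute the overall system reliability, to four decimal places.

0.6279

Series (A and B): 0.805000 × 0.780000 = 0.6279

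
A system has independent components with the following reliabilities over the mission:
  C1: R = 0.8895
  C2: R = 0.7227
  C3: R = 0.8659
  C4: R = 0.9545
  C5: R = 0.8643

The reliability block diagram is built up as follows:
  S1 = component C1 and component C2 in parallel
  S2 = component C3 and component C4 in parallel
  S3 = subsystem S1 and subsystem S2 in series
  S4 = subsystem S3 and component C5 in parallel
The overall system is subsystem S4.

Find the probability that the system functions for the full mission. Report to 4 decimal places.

Parallel (C1 and C2): 1 − (1 − 0.889500)(1 − 0.722700) = 0.969358
Parallel (C3 and C4): 1 − (1 − 0.865900)(1 − 0.954500) = 0.993898
Series ([0.969358] and [0.993898]): 0.969358 × 0.993898 = 0.963443
Parallel ([0.963443] and C5): 1 − (1 − 0.963443)(1 − 0.864300) = 0.9950

0.9950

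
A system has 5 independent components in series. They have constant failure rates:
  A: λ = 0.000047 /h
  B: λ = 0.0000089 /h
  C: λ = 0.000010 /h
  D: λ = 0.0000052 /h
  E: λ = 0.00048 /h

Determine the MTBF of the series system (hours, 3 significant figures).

Series of exponential components: λ_sys = Σ λ_i
λ_sys = 0.000047 + 0.0000089 + 0.000010 + 0.0000052 + 0.00048 = 5.5110e-04 /h
MTBF = 1 / λ_sys = 1810 h

1810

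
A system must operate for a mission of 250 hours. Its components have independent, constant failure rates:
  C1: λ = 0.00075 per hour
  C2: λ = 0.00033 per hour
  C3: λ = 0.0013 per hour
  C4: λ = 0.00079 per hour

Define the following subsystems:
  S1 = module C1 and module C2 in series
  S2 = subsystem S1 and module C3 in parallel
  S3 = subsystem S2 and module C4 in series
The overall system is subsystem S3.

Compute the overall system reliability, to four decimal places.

R(C1) = exp(−0.00075 × 250) = 0.829029
R(C2) = exp(−0.00033 × 250) = 0.920811
R(C3) = exp(−0.0013 × 250) = 0.722527
R(C4) = exp(−0.00079 × 250) = 0.820780
Series (C1 and C2): 0.829029 × 0.920811 = 0.763379
Parallel ([0.763379] and C3): 1 − (1 − 0.763379)(1 − 0.722527) = 0.934344
Series ([0.934344] and C4): 0.934344 × 0.820780 = 0.7669

0.7669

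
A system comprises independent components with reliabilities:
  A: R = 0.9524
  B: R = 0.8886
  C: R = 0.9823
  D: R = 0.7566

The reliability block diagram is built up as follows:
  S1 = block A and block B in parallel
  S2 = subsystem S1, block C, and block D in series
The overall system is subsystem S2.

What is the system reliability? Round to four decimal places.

Parallel (A and B): 1 − (1 − 0.952400)(1 − 0.888600) = 0.994697
Series ([0.994697], C, and D): 0.994697 × 0.982300 × 0.756600 = 0.7393

0.7393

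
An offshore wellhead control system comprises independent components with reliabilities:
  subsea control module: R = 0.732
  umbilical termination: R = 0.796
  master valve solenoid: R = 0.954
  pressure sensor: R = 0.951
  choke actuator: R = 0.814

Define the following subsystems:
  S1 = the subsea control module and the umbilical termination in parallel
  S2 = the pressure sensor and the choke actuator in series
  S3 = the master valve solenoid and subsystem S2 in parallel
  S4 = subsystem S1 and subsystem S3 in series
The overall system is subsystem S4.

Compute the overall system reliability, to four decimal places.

0.9355

Parallel (subsea control module and umbilical termination): 1 − (1 − 0.732000)(1 − 0.796000) = 0.945328
Series (pressure sensor and choke actuator): 0.951000 × 0.814000 = 0.774114
Parallel (master valve solenoid and [0.774114]): 1 − (1 − 0.954000)(1 − 0.774114) = 0.989609
Series ([0.945328] and [0.989609]): 0.945328 × 0.989609 = 0.9355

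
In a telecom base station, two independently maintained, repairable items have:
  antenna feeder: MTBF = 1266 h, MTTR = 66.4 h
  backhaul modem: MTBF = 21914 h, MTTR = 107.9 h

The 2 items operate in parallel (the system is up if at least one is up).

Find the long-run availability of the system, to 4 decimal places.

0.9998

A(antenna feeder) = MTBF/(MTBF+MTTR) = 1266/(1266+66.4) = 0.950165
A(backhaul modem) = MTBF/(MTBF+MTTR) = 21914/(21914+107.9) = 0.995100
Parallel availability: 1 − (1 − 0.950165)(1 − 0.995100) = 0.9998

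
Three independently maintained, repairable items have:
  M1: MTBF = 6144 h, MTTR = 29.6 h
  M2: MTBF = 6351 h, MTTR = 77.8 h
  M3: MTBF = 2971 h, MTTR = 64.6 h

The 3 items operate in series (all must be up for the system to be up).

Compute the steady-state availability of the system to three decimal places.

A(M1) = MTBF/(MTBF+MTTR) = 6144/(6144+29.6) = 0.995205
A(M2) = MTBF/(MTBF+MTTR) = 6351/(6351+77.8) = 0.987898
A(M3) = MTBF/(MTBF+MTTR) = 2971/(2971+64.6) = 0.978719
Series availability: 0.995205 × 0.987898 × 0.978719 = 0.962

0.962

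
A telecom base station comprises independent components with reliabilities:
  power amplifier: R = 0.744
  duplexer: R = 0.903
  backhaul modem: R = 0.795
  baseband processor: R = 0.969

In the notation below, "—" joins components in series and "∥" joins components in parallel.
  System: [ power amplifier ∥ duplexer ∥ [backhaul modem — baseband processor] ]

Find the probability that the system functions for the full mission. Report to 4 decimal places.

Series (backhaul modem and baseband processor): 0.795000 × 0.969000 = 0.770355
Parallel (power amplifier, duplexer, and [0.770355]): 1 − (1 − 0.744000)(1 − 0.903000)(1 − 0.770355) = 0.9943

0.9943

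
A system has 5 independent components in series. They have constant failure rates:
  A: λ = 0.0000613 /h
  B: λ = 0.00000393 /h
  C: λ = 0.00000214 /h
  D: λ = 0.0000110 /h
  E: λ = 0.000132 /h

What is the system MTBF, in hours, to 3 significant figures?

4750

Series of exponential components: λ_sys = Σ λ_i
λ_sys = 0.0000613 + 0.00000393 + 0.00000214 + 0.0000110 + 0.000132 = 2.1037e-04 /h
MTBF = 1 / λ_sys = 4750 h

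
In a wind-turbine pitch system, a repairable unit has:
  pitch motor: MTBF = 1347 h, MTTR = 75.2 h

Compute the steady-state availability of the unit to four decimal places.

0.9471

A(pitch motor) = MTBF/(MTBF+MTTR) = 1347/(1347+75.2) = 0.9471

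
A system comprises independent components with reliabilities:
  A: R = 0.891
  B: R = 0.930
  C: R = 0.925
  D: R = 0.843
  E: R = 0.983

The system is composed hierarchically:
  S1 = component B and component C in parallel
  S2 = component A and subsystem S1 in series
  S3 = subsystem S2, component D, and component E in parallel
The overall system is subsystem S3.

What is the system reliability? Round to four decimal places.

Parallel (B and C): 1 − (1 − 0.930000)(1 − 0.925000) = 0.994750
Series (A and [0.994750]): 0.891000 × 0.994750 = 0.886322
Parallel ([0.886322], D, and E): 1 − (1 − 0.886322)(1 − 0.843000)(1 − 0.983000) = 0.9997

0.9997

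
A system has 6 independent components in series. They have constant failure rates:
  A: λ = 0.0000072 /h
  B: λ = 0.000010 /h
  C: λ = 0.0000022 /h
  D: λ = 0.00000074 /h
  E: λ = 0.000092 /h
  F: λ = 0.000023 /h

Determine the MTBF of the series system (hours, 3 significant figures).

Series of exponential components: λ_sys = Σ λ_i
λ_sys = 0.0000072 + 0.000010 + 0.0000022 + 0.00000074 + 0.000092 + 0.000023 = 1.3514e-04 /h
MTBF = 1 / λ_sys = 7400 h

7400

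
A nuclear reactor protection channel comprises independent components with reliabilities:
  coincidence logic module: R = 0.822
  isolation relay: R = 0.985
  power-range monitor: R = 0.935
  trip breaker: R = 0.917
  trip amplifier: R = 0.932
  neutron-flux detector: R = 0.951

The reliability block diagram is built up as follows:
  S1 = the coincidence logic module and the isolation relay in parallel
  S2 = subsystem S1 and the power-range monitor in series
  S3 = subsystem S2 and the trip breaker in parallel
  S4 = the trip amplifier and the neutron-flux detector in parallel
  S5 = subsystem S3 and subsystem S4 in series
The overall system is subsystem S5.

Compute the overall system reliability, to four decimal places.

Parallel (coincidence logic module and isolation relay): 1 − (1 − 0.822000)(1 − 0.985000) = 0.997330
Series ([0.997330] and power-range monitor): 0.997330 × 0.935000 = 0.932504
Parallel ([0.932504] and trip breaker): 1 − (1 − 0.932504)(1 − 0.917000) = 0.994398
Parallel (trip amplifier and neutron-flux detector): 1 − (1 − 0.932000)(1 − 0.951000) = 0.996668
Series ([0.994398] and [0.996668]): 0.994398 × 0.996668 = 0.9911

0.9911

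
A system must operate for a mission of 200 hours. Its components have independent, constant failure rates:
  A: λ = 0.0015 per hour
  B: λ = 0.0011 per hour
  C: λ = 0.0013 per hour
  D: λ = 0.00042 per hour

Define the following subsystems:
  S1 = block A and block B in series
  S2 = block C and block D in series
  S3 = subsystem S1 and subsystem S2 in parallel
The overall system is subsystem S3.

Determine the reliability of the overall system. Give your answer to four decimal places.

0.8820

R(A) = exp(−0.0015 × 200) = 0.740818
R(B) = exp(−0.0011 × 200) = 0.802519
R(C) = exp(−0.0013 × 200) = 0.771052
R(D) = exp(−0.00042 × 200) = 0.919431
Series (A and B): 0.740818 × 0.802519 = 0.594521
Series (C and D): 0.771052 × 0.919431 = 0.708929
Parallel ([0.594521] and [0.708929]): 1 − (1 − 0.594521)(1 − 0.708929) = 0.8820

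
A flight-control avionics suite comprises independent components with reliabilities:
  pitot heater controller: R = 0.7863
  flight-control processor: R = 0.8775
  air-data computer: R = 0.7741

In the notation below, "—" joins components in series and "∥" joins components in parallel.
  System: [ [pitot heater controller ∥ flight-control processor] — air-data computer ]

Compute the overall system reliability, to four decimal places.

Parallel (pitot heater controller and flight-control processor): 1 − (1 − 0.786300)(1 − 0.877500) = 0.973822
Series ([0.973822] and air-data computer): 0.973822 × 0.774100 = 0.7538

0.7538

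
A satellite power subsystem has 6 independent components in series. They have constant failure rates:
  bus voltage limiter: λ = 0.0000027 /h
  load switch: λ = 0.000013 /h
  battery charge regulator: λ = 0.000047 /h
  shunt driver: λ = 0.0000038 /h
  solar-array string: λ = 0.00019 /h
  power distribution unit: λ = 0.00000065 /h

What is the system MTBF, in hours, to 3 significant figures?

3890

Series of exponential components: λ_sys = Σ λ_i
λ_sys = 0.0000027 + 0.000013 + 0.000047 + 0.0000038 + 0.00019 + 0.00000065 = 2.5715e-04 /h
MTBF = 1 / λ_sys = 3890 h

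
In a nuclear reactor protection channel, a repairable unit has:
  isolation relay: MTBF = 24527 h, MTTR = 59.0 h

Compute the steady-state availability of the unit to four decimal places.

A(isolation relay) = MTBF/(MTBF+MTTR) = 24527/(24527+59.0) = 0.9976

0.9976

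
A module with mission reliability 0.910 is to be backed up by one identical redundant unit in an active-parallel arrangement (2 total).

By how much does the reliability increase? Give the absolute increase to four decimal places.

0.0819

R_before = 0.910
R_after = 1 − (1 − 0.910)^2 = 0.9919
ΔR = 0.9919 − 0.910 = 0.0819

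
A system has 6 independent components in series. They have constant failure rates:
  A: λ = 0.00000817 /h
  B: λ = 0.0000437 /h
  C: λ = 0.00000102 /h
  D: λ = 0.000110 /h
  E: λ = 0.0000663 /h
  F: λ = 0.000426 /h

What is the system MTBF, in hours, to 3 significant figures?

1530

Series of exponential components: λ_sys = Σ λ_i
λ_sys = 0.00000817 + 0.0000437 + 0.00000102 + 0.000110 + 0.0000663 + 0.000426 = 6.5519e-04 /h
MTBF = 1 / λ_sys = 1530 h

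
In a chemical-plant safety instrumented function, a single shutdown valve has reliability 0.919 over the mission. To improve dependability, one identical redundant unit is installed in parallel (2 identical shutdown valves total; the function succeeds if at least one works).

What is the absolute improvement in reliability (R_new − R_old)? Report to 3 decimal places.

R_before = 0.919
R_after = 1 − (1 − 0.919)^2 = 0.993
ΔR = 0.993 − 0.919 = 0.074

0.074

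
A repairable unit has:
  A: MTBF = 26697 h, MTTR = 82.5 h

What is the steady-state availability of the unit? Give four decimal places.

A(A) = MTBF/(MTBF+MTTR) = 26697/(26697+82.5) = 0.9969

0.9969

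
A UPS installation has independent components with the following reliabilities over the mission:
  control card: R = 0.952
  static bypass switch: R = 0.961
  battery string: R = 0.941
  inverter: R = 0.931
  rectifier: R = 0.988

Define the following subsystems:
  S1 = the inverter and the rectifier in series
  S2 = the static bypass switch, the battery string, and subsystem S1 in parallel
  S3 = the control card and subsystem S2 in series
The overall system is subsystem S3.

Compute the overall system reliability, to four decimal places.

0.9518

Series (inverter and rectifier): 0.931000 × 0.988000 = 0.919828
Parallel (static bypass switch, battery string, and [0.919828]): 1 − (1 − 0.961000)(1 − 0.941000)(1 − 0.919828) = 0.999816
Series (control card and [0.999816]): 0.952000 × 0.999816 = 0.9518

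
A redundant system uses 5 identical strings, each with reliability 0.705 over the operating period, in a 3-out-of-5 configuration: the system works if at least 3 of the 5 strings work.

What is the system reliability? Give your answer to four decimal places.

R = Σ_{i=3}^{5} C(5,i) p^i (1−p)^{5−i} with p = 0.705
C(5,3)·0.705^3·0.295^2 = 0.304938
C(5,4)·0.705^4·0.295^1 = 0.364375
C(5,5)·0.705^5·0.295^0 = 0.174159
Sum = 0.8435

0.8435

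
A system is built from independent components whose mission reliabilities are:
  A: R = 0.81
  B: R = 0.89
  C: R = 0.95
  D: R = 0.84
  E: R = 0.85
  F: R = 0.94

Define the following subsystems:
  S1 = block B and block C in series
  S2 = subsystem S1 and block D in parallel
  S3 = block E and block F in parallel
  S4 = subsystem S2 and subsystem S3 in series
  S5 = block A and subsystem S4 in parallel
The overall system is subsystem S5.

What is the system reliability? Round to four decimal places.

Series (B and C): 0.890000 × 0.950000 = 0.845500
Parallel ([0.845500] and D): 1 − (1 − 0.845500)(1 − 0.840000) = 0.975280
Parallel (E and F): 1 − (1 − 0.850000)(1 − 0.940000) = 0.991000
Series ([0.975280] and [0.991000]): 0.975280 × 0.991000 = 0.966502
Parallel (A and [0.966502]): 1 − (1 − 0.810000)(1 − 0.966502) = 0.9936

0.9936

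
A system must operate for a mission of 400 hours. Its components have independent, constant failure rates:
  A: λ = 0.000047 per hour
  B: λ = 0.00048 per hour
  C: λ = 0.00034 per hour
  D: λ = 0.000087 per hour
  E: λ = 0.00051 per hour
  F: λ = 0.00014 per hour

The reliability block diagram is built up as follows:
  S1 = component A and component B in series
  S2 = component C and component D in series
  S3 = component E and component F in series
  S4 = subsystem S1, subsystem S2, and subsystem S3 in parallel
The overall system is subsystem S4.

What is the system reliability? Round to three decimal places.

R(A) = exp(−0.000047 × 400) = 0.98138
R(B) = exp(−0.00048 × 400) = 0.82531
R(C) = exp(−0.00034 × 400) = 0.87284
R(D) = exp(−0.000087 × 400) = 0.96580
R(E) = exp(−0.00051 × 400) = 0.81546
R(F) = exp(−0.00014 × 400) = 0.94554
Series (A and B): 0.98138 × 0.82531 = 0.80994
Series (C and D): 0.87284 × 0.96580 = 0.84299
Series (E and F): 0.81546 × 0.94554 = 0.77105
Parallel ([0.80994], [0.84299], and [0.77105]): 1 − (1 − 0.80994)(1 − 0.84299)(1 − 0.77105) = 0.993

0.993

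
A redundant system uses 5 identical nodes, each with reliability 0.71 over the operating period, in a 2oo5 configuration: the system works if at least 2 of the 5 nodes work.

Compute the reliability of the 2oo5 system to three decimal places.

R = Σ_{i=2}^{5} C(5,i) p^i (1−p)^{5−i} with p = 0.71
C(5,2)·0.71^2·0.29^3 = 0.12294
C(5,3)·0.71^3·0.29^2 = 0.30100
C(5,4)·0.71^4·0.29^1 = 0.36847
C(5,5)·0.71^5·0.29^0 = 0.18042
Sum = 0.973

0.973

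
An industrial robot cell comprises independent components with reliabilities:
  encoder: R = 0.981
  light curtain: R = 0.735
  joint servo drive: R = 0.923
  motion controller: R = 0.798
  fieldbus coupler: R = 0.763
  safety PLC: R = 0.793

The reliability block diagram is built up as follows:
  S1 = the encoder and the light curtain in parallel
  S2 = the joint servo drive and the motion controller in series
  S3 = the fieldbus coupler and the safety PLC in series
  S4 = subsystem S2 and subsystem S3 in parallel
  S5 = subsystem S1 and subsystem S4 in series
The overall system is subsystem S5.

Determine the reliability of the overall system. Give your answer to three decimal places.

0.891

Parallel (encoder and light curtain): 1 − (1 − 0.98100)(1 − 0.73500) = 0.99497
Series (joint servo drive and motion controller): 0.92300 × 0.79800 = 0.73655
Series (fieldbus coupler and safety PLC): 0.76300 × 0.79300 = 0.60506
Parallel ([0.73655] and [0.60506]): 1 − (1 − 0.73655)(1 − 0.60506) = 0.89595
Series ([0.99497] and [0.89595]): 0.99497 × 0.89595 = 0.891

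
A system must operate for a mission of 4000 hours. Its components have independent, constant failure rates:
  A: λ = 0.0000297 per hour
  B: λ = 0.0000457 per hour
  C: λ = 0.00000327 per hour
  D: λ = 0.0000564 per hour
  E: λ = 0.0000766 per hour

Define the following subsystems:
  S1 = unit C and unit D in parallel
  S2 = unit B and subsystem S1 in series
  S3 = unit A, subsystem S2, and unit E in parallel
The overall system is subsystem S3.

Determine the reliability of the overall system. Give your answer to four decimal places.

0.9950

R(A) = exp(−0.0000297 × 4000) = 0.887985
R(B) = exp(−0.0000457 × 4000) = 0.832935
R(C) = exp(−0.00000327 × 4000) = 0.987005
R(D) = exp(−0.0000564 × 4000) = 0.798037
R(E) = exp(−0.0000766 × 4000) = 0.736092
Parallel (C and D): 1 − (1 − 0.987005)(1 − 0.798037) = 0.997375
Series (B and [0.997375]): 0.832935 × 0.997375 = 0.830749
Parallel (A, [0.830749], and E): 1 − (1 − 0.887985)(1 − 0.830749)(1 − 0.736092) = 0.9950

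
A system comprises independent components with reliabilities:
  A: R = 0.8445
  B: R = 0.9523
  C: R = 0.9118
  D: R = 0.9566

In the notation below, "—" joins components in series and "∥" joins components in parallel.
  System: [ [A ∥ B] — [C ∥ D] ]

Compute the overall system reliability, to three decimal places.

0.989

Parallel (A and B): 1 − (1 − 0.84450)(1 − 0.95230) = 0.99258
Parallel (C and D): 1 − (1 − 0.91180)(1 − 0.95660) = 0.99617
Series ([0.99258] and [0.99617]): 0.99258 × 0.99617 = 0.989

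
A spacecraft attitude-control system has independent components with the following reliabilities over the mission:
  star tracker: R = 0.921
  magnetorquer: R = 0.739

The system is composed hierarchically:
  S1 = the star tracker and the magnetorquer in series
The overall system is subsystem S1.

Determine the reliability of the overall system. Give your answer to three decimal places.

Series (star tracker and magnetorquer): 0.92100 × 0.73900 = 0.681

0.681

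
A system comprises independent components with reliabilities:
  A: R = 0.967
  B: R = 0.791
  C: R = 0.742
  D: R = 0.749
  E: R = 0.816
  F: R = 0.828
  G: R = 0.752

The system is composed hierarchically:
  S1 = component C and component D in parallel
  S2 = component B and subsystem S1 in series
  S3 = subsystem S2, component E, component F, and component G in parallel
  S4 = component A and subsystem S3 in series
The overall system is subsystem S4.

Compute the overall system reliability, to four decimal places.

Parallel (C and D): 1 − (1 − 0.742000)(1 − 0.749000) = 0.935242
Series (B and [0.935242]): 0.791000 × 0.935242 = 0.739776
Parallel ([0.739776], E, F, and G): 1 − (1 − 0.739776)(1 − 0.816000)(1 − 0.828000)(1 − 0.752000) = 0.997958
Series (A and [0.997958]): 0.967000 × 0.997958 = 0.9650

0.9650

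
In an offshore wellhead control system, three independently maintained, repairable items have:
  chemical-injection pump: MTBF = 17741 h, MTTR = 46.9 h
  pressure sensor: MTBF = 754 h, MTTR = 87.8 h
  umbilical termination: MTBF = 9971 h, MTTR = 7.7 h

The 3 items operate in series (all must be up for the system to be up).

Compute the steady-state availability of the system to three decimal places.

0.893

A(chemical-injection pump) = MTBF/(MTBF+MTTR) = 17741/(17741+46.9) = 0.997363
A(pressure sensor) = MTBF/(MTBF+MTTR) = 754/(754+87.8) = 0.895700
A(umbilical termination) = MTBF/(MTBF+MTTR) = 9971/(9971+7.7) = 0.999228
Series availability: 0.997363 × 0.895700 × 0.999228 = 0.893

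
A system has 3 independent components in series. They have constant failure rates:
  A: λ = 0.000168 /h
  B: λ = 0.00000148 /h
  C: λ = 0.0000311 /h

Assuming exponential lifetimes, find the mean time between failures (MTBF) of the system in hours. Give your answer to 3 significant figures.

Series of exponential components: λ_sys = Σ λ_i
λ_sys = 0.000168 + 0.00000148 + 0.0000311 = 2.0058e-04 /h
MTBF = 1 / λ_sys = 4990 h

4990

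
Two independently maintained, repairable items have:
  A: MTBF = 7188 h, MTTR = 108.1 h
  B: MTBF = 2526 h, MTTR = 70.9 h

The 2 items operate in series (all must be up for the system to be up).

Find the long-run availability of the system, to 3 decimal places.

0.958

A(A) = MTBF/(MTBF+MTTR) = 7188/(7188+108.1) = 0.985184
A(B) = MTBF/(MTBF+MTTR) = 2526/(2526+70.9) = 0.972698
Series availability: 0.985184 × 0.972698 = 0.958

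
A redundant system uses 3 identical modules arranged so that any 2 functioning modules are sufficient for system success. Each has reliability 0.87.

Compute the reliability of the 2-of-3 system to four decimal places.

R = Σ_{i=2}^{3} C(3,i) p^i (1−p)^{3−i} with p = 0.87
C(3,2)·0.87^2·0.13^1 = 0.295191
C(3,3)·0.87^3·0.13^0 = 0.658503
Sum = 0.9537

0.9537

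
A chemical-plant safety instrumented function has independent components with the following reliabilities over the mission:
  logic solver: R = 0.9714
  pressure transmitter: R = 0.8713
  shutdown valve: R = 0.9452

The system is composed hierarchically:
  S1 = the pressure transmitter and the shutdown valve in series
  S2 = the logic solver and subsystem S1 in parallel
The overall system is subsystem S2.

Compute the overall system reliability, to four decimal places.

0.9950

Series (pressure transmitter and shutdown valve): 0.871300 × 0.945200 = 0.823553
Parallel (logic solver and [0.823553]): 1 − (1 − 0.971400)(1 − 0.823553) = 0.9950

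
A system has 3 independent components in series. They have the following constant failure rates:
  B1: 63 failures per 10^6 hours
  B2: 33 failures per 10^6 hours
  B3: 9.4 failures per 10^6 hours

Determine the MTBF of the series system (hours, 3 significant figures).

Series of exponential components: λ_sys = Σ λ_i
λ_sys = 0.000063 + 0.000033 + 0.0000094 = 1.0540e-04 /h
MTBF = 1 / λ_sys = 9490 h

9490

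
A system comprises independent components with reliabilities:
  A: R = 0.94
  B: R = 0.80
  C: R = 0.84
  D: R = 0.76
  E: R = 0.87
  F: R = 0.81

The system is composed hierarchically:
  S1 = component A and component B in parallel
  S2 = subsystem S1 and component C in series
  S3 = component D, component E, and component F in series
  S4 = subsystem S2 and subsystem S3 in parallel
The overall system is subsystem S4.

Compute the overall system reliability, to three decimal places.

Parallel (A and B): 1 − (1 − 0.94000)(1 − 0.80000) = 0.98800
Series ([0.98800] and C): 0.98800 × 0.84000 = 0.82992
Series (D, E, and F): 0.76000 × 0.87000 × 0.81000 = 0.53557
Parallel ([0.82992] and [0.53557]): 1 − (1 − 0.82992)(1 − 0.53557) = 0.921

0.921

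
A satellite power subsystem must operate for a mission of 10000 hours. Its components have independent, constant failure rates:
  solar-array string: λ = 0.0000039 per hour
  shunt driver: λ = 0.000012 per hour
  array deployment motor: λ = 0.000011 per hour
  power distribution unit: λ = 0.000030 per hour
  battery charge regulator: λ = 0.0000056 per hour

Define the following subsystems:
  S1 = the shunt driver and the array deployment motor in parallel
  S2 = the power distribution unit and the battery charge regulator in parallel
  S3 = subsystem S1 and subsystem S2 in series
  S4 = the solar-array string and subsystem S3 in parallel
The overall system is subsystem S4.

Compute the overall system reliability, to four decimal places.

R(solar-array string) = exp(−0.0000039 × 10000) = 0.961751
R(shunt driver) = exp(−0.000012 × 10000) = 0.886920
R(array deployment motor) = exp(−0.000011 × 10000) = 0.895834
R(power distribution unit) = exp(−0.000030 × 10000) = 0.740818
R(battery charge regulator) = exp(−0.0000056 × 10000) = 0.945539
Parallel (shunt driver and array deployment motor): 1 − (1 − 0.886920)(1 − 0.895834) = 0.988221
Parallel (power distribution unit and battery charge regulator): 1 − (1 − 0.740818)(1 − 0.945539) = 0.985885
Series ([0.988221] and [0.985885]): 0.988221 × 0.985885 = 0.974272
Parallel (solar-array string and [0.974272]): 1 − (1 − 0.961751)(1 − 0.974272) = 0.9990

0.9990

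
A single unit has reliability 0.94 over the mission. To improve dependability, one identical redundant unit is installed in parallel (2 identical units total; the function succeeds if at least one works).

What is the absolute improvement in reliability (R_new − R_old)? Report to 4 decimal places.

0.0564

R_before = 0.94
R_after = 1 − (1 − 0.94)^2 = 0.9964
ΔR = 0.9964 − 0.94 = 0.0564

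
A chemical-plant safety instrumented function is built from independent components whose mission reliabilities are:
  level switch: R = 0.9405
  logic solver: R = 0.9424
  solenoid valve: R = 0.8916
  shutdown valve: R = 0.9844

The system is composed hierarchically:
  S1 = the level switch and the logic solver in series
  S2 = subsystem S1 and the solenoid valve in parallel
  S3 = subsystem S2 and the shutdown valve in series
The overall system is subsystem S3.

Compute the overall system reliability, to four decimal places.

Series (level switch and logic solver): 0.940500 × 0.942400 = 0.886327
Parallel ([0.886327] and solenoid valve): 1 − (1 − 0.886327)(1 − 0.891600) = 0.987678
Series ([0.987678] and shutdown valve): 0.987678 × 0.984400 = 0.9723

0.9723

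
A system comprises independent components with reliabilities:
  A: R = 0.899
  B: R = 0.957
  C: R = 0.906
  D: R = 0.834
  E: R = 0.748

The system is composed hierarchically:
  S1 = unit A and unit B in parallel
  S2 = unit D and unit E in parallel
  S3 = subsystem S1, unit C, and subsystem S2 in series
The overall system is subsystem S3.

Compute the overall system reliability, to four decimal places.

0.8643

Parallel (A and B): 1 − (1 − 0.899000)(1 − 0.957000) = 0.995657
Parallel (D and E): 1 − (1 − 0.834000)(1 − 0.748000) = 0.958168
Series ([0.995657], C, and [0.958168]): 0.995657 × 0.906000 × 0.958168 = 0.8643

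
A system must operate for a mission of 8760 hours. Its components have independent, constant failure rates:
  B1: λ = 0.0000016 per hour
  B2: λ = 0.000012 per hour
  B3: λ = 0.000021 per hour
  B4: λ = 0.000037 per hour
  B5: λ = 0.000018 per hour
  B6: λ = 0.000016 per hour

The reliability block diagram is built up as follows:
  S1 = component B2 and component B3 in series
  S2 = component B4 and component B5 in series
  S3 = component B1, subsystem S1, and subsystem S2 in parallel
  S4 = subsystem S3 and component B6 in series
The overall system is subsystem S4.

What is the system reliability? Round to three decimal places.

R(B1) = exp(−0.0000016 × 8760) = 0.98608
R(B2) = exp(−0.000012 × 8760) = 0.90022
R(B3) = exp(−0.000021 × 8760) = 0.83197
R(B4) = exp(−0.000037 × 8760) = 0.72316
R(B5) = exp(−0.000018 × 8760) = 0.85412
R(B6) = exp(−0.000016 × 8760) = 0.86922
Series (B2 and B3): 0.90022 × 0.83197 = 0.74896
Series (B4 and B5): 0.72316 × 0.85412 = 0.61767
Parallel (B1, [0.74896], and [0.61767]): 1 − (1 − 0.98608)(1 − 0.74896)(1 − 0.61767) = 0.99866
Series ([0.99866] and B6): 0.99866 × 0.86922 = 0.868

0.868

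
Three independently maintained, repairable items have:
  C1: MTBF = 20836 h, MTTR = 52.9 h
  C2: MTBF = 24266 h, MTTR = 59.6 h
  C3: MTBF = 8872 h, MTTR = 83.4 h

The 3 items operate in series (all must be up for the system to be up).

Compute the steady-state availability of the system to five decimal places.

A(C1) = MTBF/(MTBF+MTTR) = 20836/(20836+52.9) = 0.997468
A(C2) = MTBF/(MTBF+MTTR) = 24266/(24266+59.6) = 0.997550
A(C3) = MTBF/(MTBF+MTTR) = 8872/(8872+83.4) = 0.990687
Series availability: 0.997468 × 0.997550 × 0.990687 = 0.98576

0.98576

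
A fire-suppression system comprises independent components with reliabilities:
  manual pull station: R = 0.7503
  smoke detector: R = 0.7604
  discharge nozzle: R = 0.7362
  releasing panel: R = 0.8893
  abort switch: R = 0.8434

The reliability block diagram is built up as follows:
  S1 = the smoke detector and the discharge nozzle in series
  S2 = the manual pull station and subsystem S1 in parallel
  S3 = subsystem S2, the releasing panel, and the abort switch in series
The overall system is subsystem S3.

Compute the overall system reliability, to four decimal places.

0.6676

Series (smoke detector and discharge nozzle): 0.760400 × 0.736200 = 0.559806
Parallel (manual pull station and [0.559806]): 1 − (1 − 0.750300)(1 − 0.559806) = 0.890084
Series ([0.890084], releasing panel, and abort switch): 0.890084 × 0.889300 × 0.843400 = 0.6676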